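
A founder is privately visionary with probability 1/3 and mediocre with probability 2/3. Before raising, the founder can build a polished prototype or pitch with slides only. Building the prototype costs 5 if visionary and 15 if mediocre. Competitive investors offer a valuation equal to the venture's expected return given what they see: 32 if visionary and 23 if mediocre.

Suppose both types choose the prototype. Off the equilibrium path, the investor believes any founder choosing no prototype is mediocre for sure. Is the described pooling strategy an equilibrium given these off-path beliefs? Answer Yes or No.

No

On path, the investor holds the prior and pays 1/3·32 + 2/3·23 = 26. Off path (no prototype), believing mediocre, it pays 23.
visionary: the prototype nets 26 − 5 = 21; no prototype nets 23. visionary would deviate.
mediocre: the prototype nets 26 − 15 = 11; no prototype nets 23. mediocre would deviate.
A type deviates, so pooling fails.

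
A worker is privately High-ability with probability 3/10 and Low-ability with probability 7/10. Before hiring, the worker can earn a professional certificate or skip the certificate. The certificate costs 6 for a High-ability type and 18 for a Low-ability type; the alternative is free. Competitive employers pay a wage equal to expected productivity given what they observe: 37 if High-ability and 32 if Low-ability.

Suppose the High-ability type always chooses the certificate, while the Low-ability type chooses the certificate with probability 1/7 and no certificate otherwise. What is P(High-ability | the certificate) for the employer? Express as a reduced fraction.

P(the certificate) = (3/10)·1 + (7/10)·(1/7) = 2/5.
By Bayes' rule, P(High-ability | the certificate) = (3/10) / (2/5) = 3/4.

3/4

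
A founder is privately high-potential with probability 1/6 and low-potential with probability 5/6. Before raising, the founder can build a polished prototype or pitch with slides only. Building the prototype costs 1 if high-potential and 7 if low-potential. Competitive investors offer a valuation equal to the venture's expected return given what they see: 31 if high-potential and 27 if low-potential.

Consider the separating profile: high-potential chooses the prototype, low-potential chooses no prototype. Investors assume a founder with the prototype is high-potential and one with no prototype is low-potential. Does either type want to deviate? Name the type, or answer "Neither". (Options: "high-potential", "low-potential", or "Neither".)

Neither

The prototype pays 31; no prototype pays 27.
high-potential: assigned the prototype, nets 31 − 1 = 30; deviating to no prototype nets 27.
low-potential: assigned no prototype, nets 27; deviating to the prototype nets 31 − 7 = 24.
Both types strictly prefer their assigned action; no profitable deviation.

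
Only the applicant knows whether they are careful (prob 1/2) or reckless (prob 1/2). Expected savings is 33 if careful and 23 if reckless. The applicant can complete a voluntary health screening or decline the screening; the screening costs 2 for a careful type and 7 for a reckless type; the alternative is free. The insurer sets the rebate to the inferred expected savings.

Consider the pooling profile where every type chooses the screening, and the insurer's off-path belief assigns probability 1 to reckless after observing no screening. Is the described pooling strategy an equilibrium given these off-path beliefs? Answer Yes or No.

On path, the insurer holds the prior and pays 1/2·33 + 1/2·23 = 28. Off path (no screening), believing reckless, it pays 23.
careful: the screening nets 28 − 2 = 26; no screening nets 23. careful stays.
reckless: the screening nets 28 − 7 = 21; no screening nets 23. reckless would deviate.
A type deviates, so pooling fails.

No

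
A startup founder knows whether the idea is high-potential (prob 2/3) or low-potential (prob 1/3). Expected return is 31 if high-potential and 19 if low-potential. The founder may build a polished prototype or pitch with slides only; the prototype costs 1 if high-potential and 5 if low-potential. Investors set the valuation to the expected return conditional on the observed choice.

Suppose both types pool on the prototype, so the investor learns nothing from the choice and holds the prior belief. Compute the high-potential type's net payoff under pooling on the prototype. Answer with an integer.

26

Pooled valuation = 2/3·31 + 1/3·19 = 27.
high-potential pays cost 1 for the prototype, so net payoff = 27 − 1 = 26.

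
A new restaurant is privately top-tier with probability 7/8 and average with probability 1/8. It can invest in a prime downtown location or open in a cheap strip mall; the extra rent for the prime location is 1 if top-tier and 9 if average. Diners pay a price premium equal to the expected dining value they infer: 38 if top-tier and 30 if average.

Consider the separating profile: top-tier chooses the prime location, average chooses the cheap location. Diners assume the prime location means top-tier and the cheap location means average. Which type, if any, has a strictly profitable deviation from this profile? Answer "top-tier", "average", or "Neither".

Neither

The prime location pays 38; the cheap location pays 30.
top-tier: assigned the prime location, nets 38 − 1 = 37; deviating to the cheap location nets 30.
average: assigned the cheap location, nets 30; deviating to the prime location nets 38 − 9 = 29.
Both types strictly prefer their assigned action; no profitable deviation.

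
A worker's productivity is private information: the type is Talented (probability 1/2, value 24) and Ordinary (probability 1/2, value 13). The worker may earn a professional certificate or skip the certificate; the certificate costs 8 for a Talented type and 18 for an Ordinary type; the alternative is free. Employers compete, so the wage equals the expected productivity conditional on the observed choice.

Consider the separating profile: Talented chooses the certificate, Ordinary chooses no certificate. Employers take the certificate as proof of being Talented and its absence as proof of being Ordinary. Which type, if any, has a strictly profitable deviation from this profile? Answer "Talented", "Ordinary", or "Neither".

Neither

The certificate pays 24; no certificate pays 13.
Talented: assigned the certificate, nets 24 − 8 = 16; deviating to no certificate nets 13.
Ordinary: assigned no certificate, nets 13; deviating to the certificate nets 24 − 18 = 6.
Both types strictly prefer their assigned action; no profitable deviation.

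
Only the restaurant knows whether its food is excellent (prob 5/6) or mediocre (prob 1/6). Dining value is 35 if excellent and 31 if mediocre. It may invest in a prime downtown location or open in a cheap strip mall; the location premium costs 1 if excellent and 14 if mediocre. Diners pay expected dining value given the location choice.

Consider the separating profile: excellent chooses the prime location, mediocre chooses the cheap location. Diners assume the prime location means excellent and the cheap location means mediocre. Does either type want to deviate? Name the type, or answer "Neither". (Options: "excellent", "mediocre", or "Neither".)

The prime location pays 35; the cheap location pays 31.
excellent: assigned the prime location, nets 35 − 1 = 34; deviating to the cheap location nets 31.
mediocre: assigned the cheap location, nets 31; deviating to the prime location nets 35 − 14 = 21.
Both types strictly prefer their assigned action; no profitable deviation.

Neither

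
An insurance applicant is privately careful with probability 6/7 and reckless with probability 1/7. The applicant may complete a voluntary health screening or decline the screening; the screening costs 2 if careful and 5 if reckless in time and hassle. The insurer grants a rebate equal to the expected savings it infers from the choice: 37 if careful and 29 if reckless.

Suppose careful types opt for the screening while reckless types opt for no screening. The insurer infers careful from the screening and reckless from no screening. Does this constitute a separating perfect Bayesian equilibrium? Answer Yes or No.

Under these beliefs, the screening earns rebate 37 and no screening earns rebate 29.
careful: the screening nets 37 − 2 = 35; no screening nets 29. careful prefers the screening.
reckless: the screening nets 37 − 5 = 32; no screening nets 29. reckless would deviate to the screening.
reckless has a profitable deviation, so the profile is not an equilibrium.

No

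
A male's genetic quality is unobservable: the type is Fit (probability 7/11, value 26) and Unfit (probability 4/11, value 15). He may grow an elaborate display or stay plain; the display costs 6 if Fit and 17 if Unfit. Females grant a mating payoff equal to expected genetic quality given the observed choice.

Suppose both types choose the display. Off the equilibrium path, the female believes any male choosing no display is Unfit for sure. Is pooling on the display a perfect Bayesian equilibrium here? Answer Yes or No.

On path, the female holds the prior and pays 7/11·26 + 4/11·15 = 22. Off path (no display), believing Unfit, it pays 15.
Fit: the display nets 22 − 6 = 16; no display nets 15. Fit stays.
Unfit: the display nets 22 − 17 = 5; no display nets 15. Unfit would deviate.
A type deviates, so pooling fails.

No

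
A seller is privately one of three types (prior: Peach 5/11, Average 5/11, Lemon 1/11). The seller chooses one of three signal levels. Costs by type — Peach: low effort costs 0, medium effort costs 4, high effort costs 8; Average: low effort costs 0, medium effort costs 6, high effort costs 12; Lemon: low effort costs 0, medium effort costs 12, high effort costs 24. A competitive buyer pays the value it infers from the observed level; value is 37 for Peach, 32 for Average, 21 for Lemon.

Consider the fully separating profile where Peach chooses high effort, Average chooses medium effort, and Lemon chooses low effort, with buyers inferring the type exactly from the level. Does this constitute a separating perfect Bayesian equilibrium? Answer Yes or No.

Yes

Separating prices: high effort → 37, medium effort → 32, low effort → 21.
Peach (assigned high effort): low effort: 21 − 0 = 21; medium effort: 32 − 4 = 28; high effort: 37 − 8 = 29. Peach stays.
Average (assigned medium effort): low effort: 21 − 0 = 21; medium effort: 32 − 6 = 26; high effort: 37 − 12 = 25. Average stays.
Lemon (assigned low effort): low effort: 21 − 0 = 21; medium effort: 32 − 12 = 20; high effort: 37 − 24 = 13. Lemon stays.
Every type prefers its assigned level; separation holds.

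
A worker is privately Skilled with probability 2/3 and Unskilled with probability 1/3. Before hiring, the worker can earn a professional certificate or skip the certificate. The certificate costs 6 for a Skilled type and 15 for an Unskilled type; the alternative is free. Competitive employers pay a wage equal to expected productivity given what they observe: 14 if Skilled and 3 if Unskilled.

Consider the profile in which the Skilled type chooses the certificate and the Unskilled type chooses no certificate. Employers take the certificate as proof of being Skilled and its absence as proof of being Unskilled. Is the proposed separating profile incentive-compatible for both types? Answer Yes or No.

Under these beliefs, the certificate earns wage 14 and no certificate earns wage 3.
Skilled: the certificate nets 14 − 6 = 8; no certificate nets 3. Skilled prefers the certificate.
Unskilled: the certificate nets 14 − 15 = -1; no certificate nets 3. Unskilled prefers no certificate.
Neither type deviates, so the separating profile is an equilibrium.

Yes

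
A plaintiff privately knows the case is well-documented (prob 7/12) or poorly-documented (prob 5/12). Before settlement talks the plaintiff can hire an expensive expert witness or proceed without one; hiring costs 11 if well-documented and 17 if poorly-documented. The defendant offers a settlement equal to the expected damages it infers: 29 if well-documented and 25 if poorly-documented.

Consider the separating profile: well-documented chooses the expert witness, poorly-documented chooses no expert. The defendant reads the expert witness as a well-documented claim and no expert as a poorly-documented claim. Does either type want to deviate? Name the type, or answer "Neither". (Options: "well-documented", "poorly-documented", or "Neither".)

well-documented

The expert witness pays 29; no expert pays 25.
well-documented: assigned the expert witness, nets 29 − 11 = 18; deviating to no expert nets 25.
poorly-documented: assigned no expert, nets 25; deviating to the expert witness nets 29 − 17 = 12.
The well-documented type gains 7 by deviating.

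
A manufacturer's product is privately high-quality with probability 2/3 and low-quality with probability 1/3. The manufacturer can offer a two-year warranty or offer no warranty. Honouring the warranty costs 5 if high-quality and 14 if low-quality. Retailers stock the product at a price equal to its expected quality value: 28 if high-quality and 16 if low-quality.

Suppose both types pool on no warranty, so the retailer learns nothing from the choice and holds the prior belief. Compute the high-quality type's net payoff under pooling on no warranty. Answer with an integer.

24

Pooled price = 2/3·28 + 1/3·16 = 24.
high-quality pays no cost for no warranty, so net payoff = 24.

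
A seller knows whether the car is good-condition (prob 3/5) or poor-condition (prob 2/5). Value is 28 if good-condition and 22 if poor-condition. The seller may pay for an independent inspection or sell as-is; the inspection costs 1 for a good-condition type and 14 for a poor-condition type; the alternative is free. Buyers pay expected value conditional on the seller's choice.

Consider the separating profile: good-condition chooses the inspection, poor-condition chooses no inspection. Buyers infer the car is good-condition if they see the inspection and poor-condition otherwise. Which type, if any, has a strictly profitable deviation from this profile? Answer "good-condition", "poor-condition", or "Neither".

Neither

The inspection pays 28; no inspection pays 22.
good-condition: assigned the inspection, nets 28 − 1 = 27; deviating to no inspection nets 22.
poor-condition: assigned no inspection, nets 22; deviating to the inspection nets 28 − 14 = 14.
Both types strictly prefer their assigned action; no profitable deviation.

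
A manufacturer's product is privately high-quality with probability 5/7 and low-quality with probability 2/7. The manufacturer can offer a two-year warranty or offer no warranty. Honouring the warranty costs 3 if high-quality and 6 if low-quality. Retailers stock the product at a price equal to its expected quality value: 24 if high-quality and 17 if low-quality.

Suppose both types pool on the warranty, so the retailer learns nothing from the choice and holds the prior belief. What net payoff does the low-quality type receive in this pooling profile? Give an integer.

16

Pooled price = 5/7·24 + 2/7·17 = 22.
low-quality pays cost 6 for the warranty, so net payoff = 22 − 6 = 16.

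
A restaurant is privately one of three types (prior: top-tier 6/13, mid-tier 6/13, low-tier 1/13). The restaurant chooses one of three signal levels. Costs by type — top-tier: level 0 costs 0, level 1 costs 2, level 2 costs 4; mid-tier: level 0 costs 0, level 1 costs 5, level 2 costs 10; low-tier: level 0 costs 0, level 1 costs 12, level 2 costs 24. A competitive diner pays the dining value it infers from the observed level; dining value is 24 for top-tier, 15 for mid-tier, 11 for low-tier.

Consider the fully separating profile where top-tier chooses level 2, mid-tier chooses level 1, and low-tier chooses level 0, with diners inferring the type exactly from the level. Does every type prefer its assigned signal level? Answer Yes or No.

No

Separating price premiums: level 2 → 24, level 1 → 15, level 0 → 11.
top-tier (assigned level 2): level 0: 11 − 0 = 11; level 1: 15 − 2 = 13; level 2: 24 − 4 = 20. top-tier stays.
mid-tier (assigned level 1): level 0: 11 − 0 = 11; level 1: 15 − 5 = 10; level 2: 24 − 10 = 14. mid-tier prefers level 2.
low-tier (assigned level 0): level 0: 11 − 0 = 11; level 1: 15 − 12 = 3; level 2: 24 − 24 = 0. low-tier stays.
At least one type deviates; the separating profile fails.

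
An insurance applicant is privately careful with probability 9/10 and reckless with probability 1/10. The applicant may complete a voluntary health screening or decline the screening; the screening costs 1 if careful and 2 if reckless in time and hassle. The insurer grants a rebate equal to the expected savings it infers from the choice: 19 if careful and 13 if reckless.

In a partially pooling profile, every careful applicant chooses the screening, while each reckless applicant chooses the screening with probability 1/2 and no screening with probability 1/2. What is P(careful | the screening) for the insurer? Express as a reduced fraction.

P(the screening) = (9/10)·1 + (1/10)·(1/2) = 19/20.
By Bayes' rule, P(careful | the screening) = (9/10) / (19/20) = 18/19.

18/19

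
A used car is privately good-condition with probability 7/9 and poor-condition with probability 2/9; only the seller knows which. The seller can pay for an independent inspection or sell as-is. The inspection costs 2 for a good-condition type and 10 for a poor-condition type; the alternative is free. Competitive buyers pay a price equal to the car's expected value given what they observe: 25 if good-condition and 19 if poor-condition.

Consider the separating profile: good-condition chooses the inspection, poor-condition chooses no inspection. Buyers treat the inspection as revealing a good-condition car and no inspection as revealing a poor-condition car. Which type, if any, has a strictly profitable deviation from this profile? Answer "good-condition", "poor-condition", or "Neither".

Neither

The inspection pays 25; no inspection pays 19.
good-condition: assigned the inspection, nets 25 − 2 = 23; deviating to no inspection nets 19.
poor-condition: assigned no inspection, nets 19; deviating to the inspection nets 25 − 10 = 15.
Both types strictly prefer their assigned action; no profitable deviation.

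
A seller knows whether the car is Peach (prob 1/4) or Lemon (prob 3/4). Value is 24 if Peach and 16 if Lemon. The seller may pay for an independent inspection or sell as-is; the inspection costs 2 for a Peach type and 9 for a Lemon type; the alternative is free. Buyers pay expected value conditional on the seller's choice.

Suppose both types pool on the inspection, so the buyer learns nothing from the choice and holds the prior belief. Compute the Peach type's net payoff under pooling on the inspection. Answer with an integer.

Pooled price = 1/4·24 + 3/4·16 = 18.
Peach pays cost 2 for the inspection, so net payoff = 18 − 2 = 16.

16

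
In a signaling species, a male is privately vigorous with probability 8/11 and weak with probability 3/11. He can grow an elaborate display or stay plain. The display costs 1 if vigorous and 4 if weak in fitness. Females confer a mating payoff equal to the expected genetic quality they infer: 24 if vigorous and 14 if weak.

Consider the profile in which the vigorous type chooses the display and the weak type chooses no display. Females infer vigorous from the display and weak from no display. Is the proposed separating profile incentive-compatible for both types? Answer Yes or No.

Under these beliefs, the display earns mating payoff 24 and no display earns mating payoff 14.
vigorous: the display nets 24 − 1 = 23; no display nets 14. vigorous prefers the display.
weak: the display nets 24 − 4 = 20; no display nets 14. weak would deviate to the display.
weak has a profitable deviation, so the profile is not an equilibrium.

No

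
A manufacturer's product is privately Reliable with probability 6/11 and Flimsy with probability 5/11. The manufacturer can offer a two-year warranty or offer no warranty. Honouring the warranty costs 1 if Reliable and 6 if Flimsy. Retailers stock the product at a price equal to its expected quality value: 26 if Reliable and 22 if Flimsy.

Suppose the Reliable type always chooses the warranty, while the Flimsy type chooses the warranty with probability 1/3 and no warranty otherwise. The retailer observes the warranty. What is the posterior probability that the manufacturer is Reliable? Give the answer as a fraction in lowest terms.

18/23

P(the warranty) = (6/11)·1 + (5/11)·(1/3) = 23/33.
By Bayes' rule, P(Reliable | the warranty) = (6/11) / (23/33) = 18/23.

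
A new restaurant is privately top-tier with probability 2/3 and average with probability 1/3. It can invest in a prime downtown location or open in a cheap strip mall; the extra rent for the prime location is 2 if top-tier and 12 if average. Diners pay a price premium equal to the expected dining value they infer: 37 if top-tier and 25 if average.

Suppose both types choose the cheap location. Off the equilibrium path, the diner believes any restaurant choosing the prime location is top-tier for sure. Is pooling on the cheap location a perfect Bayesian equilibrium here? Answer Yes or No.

On path, the diner holds the prior and pays 2/3·37 + 1/3·25 = 33. Off path (the prime location), believing top-tier, it pays 37.
top-tier: the cheap location nets 33; the prime location nets 37 − 2 = 35. top-tier would deviate.
average: the cheap location nets 33; the prime location nets 37 − 12 = 25. average stays.
A type deviates, so pooling fails.

No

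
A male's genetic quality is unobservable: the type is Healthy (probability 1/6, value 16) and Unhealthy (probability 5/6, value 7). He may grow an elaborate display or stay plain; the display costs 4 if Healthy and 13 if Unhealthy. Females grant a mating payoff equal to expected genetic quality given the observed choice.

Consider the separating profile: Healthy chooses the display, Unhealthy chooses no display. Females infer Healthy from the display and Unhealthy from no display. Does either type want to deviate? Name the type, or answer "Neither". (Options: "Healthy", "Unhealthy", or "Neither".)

Neither

The display pays 16; no display pays 7.
Healthy: assigned the display, nets 16 − 4 = 12; deviating to no display nets 7.
Unhealthy: assigned no display, nets 7; deviating to the display nets 16 − 13 = 3.
Both types strictly prefer their assigned action; no profitable deviation.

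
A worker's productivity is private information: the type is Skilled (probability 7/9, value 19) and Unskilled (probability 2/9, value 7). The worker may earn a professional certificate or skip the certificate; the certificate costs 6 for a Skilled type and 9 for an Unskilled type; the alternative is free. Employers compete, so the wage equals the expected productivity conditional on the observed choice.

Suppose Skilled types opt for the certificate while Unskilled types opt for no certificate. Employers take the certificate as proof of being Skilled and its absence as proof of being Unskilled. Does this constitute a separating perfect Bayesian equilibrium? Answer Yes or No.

No

Under these beliefs, the certificate earns wage 19 and no certificate earns wage 7.
Skilled: the certificate nets 19 − 6 = 13; no certificate nets 7. Skilled prefers the certificate.
Unskilled: the certificate nets 19 − 9 = 10; no certificate nets 7. Unskilled would deviate to the certificate.
Unskilled has a profitable deviation, so the profile is not an equilibrium.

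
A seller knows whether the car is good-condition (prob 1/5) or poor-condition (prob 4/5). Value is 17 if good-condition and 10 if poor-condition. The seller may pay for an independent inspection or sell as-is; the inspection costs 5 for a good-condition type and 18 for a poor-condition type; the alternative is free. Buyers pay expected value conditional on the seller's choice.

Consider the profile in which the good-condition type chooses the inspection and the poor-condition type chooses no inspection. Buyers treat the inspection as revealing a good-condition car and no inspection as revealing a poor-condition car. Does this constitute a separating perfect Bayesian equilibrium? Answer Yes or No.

Under these beliefs, the inspection earns price 17 and no inspection earns price 10.
good-condition: the inspection nets 17 − 5 = 12; no inspection nets 10. good-condition prefers the inspection.
poor-condition: the inspection nets 17 − 18 = -1; no inspection nets 10. poor-condition prefers no inspection.
Neither type deviates, so the separating profile is an equilibrium.

Yes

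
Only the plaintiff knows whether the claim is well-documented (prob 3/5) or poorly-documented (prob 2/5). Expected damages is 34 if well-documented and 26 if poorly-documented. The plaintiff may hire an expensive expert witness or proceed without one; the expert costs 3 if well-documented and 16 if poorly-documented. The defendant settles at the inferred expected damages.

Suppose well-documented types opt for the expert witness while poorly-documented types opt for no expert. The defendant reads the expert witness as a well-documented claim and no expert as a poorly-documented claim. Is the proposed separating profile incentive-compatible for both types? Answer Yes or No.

Under these beliefs, the expert witness earns settlement 34 and no expert earns settlement 26.
well-documented: the expert witness nets 34 − 3 = 31; no expert nets 26. well-documented prefers the expert witness.
poorly-documented: the expert witness nets 34 − 16 = 18; no expert nets 26. poorly-documented prefers no expert.
Neither type deviates, so the separating profile is an equilibrium.

Yes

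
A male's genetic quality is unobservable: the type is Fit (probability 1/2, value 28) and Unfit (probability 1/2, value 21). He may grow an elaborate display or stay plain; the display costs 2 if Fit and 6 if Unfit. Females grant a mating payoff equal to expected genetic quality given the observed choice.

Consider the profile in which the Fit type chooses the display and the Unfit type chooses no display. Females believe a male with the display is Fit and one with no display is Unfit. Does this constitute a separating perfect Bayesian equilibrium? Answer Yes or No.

No

Under these beliefs, the display earns mating payoff 28 and no display earns mating payoff 21.
Fit: the display nets 28 − 2 = 26; no display nets 21. Fit prefers the display.
Unfit: the display nets 28 − 6 = 22; no display nets 21. Unfit would deviate to the display.
Unfit has a profitable deviation, so the profile is not an equilibrium.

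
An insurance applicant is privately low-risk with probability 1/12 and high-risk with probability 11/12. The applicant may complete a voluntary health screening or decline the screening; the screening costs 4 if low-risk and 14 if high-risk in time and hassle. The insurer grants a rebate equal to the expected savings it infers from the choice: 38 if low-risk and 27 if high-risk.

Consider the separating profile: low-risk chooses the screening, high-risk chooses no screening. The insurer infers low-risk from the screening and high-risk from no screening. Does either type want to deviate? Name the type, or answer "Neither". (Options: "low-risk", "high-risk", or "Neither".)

The screening pays 38; no screening pays 27.
low-risk: assigned the screening, nets 38 − 4 = 34; deviating to no screening nets 27.
high-risk: assigned no screening, nets 27; deviating to the screening nets 38 − 14 = 24.
Both types strictly prefer their assigned action; no profitable deviation.

Neither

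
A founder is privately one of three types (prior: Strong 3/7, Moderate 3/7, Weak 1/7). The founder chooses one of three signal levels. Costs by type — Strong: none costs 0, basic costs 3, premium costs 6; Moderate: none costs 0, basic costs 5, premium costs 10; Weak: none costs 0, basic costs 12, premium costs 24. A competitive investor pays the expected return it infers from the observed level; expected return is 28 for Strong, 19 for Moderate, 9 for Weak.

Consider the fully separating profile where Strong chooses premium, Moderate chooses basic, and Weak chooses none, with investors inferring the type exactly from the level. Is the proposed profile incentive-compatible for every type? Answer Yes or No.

No

Separating valuations: premium → 28, basic → 19, none → 9.
Strong (assigned premium): none: 9 − 0 = 9; basic: 19 − 3 = 16; premium: 28 − 6 = 22. Strong stays.
Moderate (assigned basic): none: 9 − 0 = 9; basic: 19 − 5 = 14; premium: 28 − 10 = 18. Moderate prefers premium.
Weak (assigned none): none: 9 − 0 = 9; basic: 19 − 12 = 7; premium: 28 − 24 = 4. Weak stays.
At least one type deviates; the separating profile fails.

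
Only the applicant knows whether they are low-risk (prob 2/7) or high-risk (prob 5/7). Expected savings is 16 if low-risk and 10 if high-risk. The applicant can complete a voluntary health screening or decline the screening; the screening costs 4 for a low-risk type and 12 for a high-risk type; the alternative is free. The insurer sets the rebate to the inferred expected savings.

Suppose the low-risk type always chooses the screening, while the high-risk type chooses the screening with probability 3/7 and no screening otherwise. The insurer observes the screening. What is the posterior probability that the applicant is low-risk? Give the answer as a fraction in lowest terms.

14/29

P(the screening) = (2/7)·1 + (5/7)·(3/7) = 29/49.
By Bayes' rule, P(low-risk | the screening) = (2/7) / (29/49) = 14/29.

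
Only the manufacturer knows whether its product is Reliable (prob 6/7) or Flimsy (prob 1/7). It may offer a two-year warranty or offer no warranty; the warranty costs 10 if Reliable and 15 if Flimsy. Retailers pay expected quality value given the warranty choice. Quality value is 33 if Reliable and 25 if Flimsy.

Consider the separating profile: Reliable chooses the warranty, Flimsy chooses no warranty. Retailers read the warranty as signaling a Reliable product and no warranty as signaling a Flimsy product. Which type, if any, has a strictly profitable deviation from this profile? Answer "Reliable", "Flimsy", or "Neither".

Reliable

The warranty pays 33; no warranty pays 25.
Reliable: assigned the warranty, nets 33 − 10 = 23; deviating to no warranty nets 25.
Flimsy: assigned no warranty, nets 25; deviating to the warranty nets 33 − 15 = 18.
The Reliable type gains 2 by deviating.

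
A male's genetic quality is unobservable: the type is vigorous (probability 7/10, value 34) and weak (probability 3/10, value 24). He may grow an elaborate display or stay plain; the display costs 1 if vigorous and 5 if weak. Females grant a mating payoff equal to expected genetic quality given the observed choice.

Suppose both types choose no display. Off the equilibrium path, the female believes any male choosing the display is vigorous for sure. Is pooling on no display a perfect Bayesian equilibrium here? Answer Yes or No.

On path, the female holds the prior and pays 7/10·34 + 3/10·24 = 31. Off path (the display), believing vigorous, it pays 34.
vigorous: no display nets 31; the display nets 34 − 1 = 33. vigorous would deviate.
weak: no display nets 31; the display nets 34 − 5 = 29. weak stays.
A type deviates, so pooling fails.

No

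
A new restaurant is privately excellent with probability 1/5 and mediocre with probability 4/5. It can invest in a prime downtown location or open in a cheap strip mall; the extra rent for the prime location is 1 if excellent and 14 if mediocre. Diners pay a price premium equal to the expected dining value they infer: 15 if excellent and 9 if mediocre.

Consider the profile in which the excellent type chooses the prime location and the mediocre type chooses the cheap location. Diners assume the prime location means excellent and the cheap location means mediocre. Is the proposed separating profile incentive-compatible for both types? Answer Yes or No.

Under these beliefs, the prime location earns price premium 15 and the cheap location earns price premium 9.
excellent: the prime location nets 15 − 1 = 14; the cheap location nets 9. excellent prefers the prime location.
mediocre: the prime location nets 15 − 14 = 1; the cheap location nets 9. mediocre prefers the cheap location.
Neither type deviates, so the separating profile is an equilibrium.

Yes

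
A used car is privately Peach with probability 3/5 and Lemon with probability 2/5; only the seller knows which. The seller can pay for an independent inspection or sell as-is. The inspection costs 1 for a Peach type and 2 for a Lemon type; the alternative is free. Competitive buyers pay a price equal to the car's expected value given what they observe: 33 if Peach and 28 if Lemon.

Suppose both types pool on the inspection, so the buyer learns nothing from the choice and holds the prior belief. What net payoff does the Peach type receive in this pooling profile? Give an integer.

30

Pooled price = 3/5·33 + 2/5·28 = 31.
Peach pays cost 1 for the inspection, so net payoff = 31 − 1 = 30.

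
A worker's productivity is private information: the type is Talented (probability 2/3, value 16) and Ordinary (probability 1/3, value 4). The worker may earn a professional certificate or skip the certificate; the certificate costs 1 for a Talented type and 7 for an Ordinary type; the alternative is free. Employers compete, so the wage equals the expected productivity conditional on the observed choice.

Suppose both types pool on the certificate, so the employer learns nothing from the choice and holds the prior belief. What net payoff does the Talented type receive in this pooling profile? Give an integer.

Pooled wage = 2/3·16 + 1/3·4 = 12.
Talented pays cost 1 for the certificate, so net payoff = 12 − 1 = 11.

11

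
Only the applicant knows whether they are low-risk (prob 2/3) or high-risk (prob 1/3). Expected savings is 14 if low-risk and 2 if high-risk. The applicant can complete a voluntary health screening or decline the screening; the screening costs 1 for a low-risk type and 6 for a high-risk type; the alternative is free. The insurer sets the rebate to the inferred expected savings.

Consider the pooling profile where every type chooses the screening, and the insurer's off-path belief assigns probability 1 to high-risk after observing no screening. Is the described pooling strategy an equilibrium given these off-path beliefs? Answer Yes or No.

Yes

On path, the insurer holds the prior and pays 2/3·14 + 1/3·2 = 10. Off path (no screening), believing high-risk, it pays 2.
low-risk: the screening nets 10 − 1 = 9; no screening nets 2. low-risk stays.
high-risk: the screening nets 10 − 6 = 4; no screening nets 2. high-risk stays.
No type deviates, so pooling is sustained.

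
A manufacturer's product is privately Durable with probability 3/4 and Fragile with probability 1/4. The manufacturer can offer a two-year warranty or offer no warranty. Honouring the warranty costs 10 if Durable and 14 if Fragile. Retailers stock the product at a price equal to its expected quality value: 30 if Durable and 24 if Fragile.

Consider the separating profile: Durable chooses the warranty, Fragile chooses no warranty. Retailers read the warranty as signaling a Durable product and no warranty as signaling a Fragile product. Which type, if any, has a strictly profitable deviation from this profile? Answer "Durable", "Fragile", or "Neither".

Durable

The warranty pays 30; no warranty pays 24.
Durable: assigned the warranty, nets 30 − 10 = 20; deviating to no warranty nets 24.
Fragile: assigned no warranty, nets 24; deviating to the warranty nets 30 − 14 = 16.
The Durable type gains 4 by deviating.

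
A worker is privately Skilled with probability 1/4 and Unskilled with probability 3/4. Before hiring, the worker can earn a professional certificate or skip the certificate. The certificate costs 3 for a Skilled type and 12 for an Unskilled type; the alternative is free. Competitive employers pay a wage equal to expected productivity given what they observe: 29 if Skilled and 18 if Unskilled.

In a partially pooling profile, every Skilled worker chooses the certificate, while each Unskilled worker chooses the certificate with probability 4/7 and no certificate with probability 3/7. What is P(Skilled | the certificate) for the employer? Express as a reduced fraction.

P(the certificate) = (1/4)·1 + (3/4)·(4/7) = 19/28.
By Bayes' rule, P(Skilled | the certificate) = (1/4) / (19/28) = 7/19.

7/19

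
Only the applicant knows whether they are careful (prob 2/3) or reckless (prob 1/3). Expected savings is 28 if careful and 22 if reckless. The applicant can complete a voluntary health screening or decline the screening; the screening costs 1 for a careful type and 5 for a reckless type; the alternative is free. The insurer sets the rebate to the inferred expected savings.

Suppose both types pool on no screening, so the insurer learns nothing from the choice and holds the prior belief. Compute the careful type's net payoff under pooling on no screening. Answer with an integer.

Pooled rebate = 2/3·28 + 1/3·22 = 26.
careful pays no cost for no screening, so net payoff = 26.

26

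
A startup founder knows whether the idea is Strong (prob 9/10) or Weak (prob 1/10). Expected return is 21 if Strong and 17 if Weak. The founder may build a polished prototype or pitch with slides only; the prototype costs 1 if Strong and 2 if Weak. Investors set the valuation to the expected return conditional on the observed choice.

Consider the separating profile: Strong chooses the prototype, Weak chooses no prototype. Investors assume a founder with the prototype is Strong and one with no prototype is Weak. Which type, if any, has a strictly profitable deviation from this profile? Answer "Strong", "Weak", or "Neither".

Weak

The prototype pays 21; no prototype pays 17.
Strong: assigned the prototype, nets 21 − 1 = 20; deviating to no prototype nets 17.
Weak: assigned no prototype, nets 17; deviating to the prototype nets 21 − 2 = 19.
The Weak type gains 2 by deviating.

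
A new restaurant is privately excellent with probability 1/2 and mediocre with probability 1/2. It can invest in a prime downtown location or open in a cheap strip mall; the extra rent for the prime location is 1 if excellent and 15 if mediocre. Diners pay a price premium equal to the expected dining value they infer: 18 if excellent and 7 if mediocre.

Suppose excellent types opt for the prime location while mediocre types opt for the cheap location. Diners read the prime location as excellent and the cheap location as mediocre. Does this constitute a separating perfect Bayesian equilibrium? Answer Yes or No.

Yes

Under these beliefs, the prime location earns price premium 18 and the cheap location earns price premium 7.
excellent: the prime location nets 18 − 1 = 17; the cheap location nets 7. excellent prefers the prime location.
mediocre: the prime location nets 18 − 15 = 3; the cheap location nets 7. mediocre prefers the cheap location.
Neither type deviates, so the separating profile is an equilibrium.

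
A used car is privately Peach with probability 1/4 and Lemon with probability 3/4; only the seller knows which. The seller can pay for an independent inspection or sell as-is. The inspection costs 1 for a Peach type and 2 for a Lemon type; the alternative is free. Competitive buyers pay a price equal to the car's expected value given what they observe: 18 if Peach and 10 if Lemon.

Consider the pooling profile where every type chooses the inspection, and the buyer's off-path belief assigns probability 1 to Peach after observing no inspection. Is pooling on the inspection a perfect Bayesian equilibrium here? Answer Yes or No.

On path, the buyer holds the prior and pays 1/4·18 + 3/4·10 = 12. Off path (no inspection), believing Peach, it pays 18.
Peach: the inspection nets 12 − 1 = 11; no inspection nets 18. Peach would deviate.
Lemon: the inspection nets 12 − 2 = 10; no inspection nets 18. Lemon would deviate.
A type deviates, so pooling fails.

No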